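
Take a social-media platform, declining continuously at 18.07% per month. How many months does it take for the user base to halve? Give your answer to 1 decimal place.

half-life = ln(2) / |r| = 0.69315 / 0.1807

half-life ≈ 3.8 months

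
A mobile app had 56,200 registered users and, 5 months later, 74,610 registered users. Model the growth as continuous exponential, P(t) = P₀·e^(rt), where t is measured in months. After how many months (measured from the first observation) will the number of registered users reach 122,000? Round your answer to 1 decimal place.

r = ln(74610/56200) / 5 ≈ 0.056672 per month
t = ln(122000/56200) / r = 0.7751 / 0.056672 ≈ 13.677

t ≈ 13.7 months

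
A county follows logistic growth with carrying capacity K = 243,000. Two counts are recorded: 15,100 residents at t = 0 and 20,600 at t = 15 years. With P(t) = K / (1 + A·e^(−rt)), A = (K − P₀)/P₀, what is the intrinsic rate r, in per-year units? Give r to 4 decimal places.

r ≈ 0.0223 per year

A = (243000 − 15100)/15100 = 15.09272
20600 = 243000/(1 + 15.09272·e^(−r·15)) → e^(−15r) = (11.79612 − 1)/15.09272 = 0.71532
r = −ln(0.71532)/15 = 0.33503/15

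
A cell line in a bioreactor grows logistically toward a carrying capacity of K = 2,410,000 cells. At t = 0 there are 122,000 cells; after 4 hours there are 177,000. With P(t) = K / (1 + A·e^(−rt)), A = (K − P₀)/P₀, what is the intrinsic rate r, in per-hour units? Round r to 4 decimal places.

r ≈ 0.0991 per hour

A = (2410000 − 122000)/122000 = 18.7541
177000 = 2410000/(1 + 18.7541·e^(−r·4)) → e^(−4r) = (13.61582 − 1)/18.7541 = 0.672697
r = −ln(0.672697)/4 = 0.39646/4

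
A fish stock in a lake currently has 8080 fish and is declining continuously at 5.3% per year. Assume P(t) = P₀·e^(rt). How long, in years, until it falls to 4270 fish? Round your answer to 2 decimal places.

4270 = 8080 · e^(-0.053·t)
t = ln(4270/8080) / -0.053 = ln(0.52847) / -0.053 = -0.63778 / -0.053

t ≈ 12.03 years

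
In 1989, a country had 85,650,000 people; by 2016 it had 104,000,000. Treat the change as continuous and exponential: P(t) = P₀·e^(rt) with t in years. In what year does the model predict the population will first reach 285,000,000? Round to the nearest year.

year 2156

r = ln(104000000/85650000) / 27 = 0.19412/27 ≈ 0.00719 per year
t = ln(285000000/85650000) / r = 1.20222/0.00719 ≈ 167.21 years after 1989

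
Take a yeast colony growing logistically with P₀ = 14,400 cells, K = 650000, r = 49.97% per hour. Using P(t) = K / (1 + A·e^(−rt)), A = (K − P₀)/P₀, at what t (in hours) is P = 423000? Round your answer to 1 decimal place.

A = (650000 − 14400)/14400 = 44.13889
423000 = 650000/(1 + 44.13889·e^(−0.4997t)) → 1 + 44.13889·e^(−0.4997t) = 1.53664
e^(−0.4997t) = 0.012158 → t = ln(82.25)/0.4997 = 4.40976/0.4997

t ≈ 8.8 hours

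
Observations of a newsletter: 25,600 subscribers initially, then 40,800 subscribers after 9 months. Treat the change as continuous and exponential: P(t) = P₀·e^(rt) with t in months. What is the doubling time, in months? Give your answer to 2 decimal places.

doubling time ≈ 13.38 months

r = ln(40800/25600) / 9 = ln(1.59375) / 9 ≈ 0.051788 per month
doubling time = ln 2 / |r| = 0.69315 / 0.051788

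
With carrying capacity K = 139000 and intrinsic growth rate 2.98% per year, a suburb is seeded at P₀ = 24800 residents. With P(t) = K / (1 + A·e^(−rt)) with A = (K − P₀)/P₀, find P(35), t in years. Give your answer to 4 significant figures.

A = (139000 − 24800)/24800 = 4.60484
P(35) = 139000 / (1 + 4.60484·e^(−0.0298·35)) = 139000 / (1 + 4.60484·0.352396)
= 139000 / 2.62273 ≈ 52998.29

≈ 53,000 residents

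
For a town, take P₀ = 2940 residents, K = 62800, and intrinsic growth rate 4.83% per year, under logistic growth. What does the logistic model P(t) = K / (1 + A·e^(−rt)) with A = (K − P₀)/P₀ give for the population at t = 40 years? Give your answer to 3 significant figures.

≈ 15,900 residents

A = (62800 − 2940)/2940 = 20.36054
P(40) = 62800 / (1 + 20.36054·e^(−0.0483·40)) = 62800 / (1 + 20.36054·0.144858)
= 62800 / 3.94939 ≈ 15901.18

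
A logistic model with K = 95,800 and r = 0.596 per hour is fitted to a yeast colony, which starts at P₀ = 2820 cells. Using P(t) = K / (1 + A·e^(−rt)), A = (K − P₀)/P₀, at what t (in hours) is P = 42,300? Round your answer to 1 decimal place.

A = (95800 − 2820)/2820 = 32.97163
42300 = 95800/(1 + 32.97163·e^(−0.596t)) → 1 + 32.97163·e^(−0.596t) = 2.26478
e^(−0.596t) = 0.03836 → t = ln(26.06916)/0.596 = 3.26075/0.596

t ≈ 5.5 hours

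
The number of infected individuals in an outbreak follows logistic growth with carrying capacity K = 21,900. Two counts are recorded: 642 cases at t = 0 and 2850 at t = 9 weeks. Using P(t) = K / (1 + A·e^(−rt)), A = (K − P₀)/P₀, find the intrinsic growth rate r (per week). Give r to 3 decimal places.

r ≈ 0.178 per week

A = (21900 − 642)/642 = 33.11215
2850 = 21900/(1 + 33.11215·e^(−r·9)) → e^(−9r) = (7.68421 − 1)/33.11215 = 0.201866
r = −ln(0.201866)/9 = 1.60015/9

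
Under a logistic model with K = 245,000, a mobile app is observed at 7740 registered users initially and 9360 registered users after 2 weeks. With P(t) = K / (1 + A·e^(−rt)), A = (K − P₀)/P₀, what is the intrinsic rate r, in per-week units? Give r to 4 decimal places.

r ≈ 0.0984 per week

A = (245000 − 7740)/7740 = 30.65375
9360 = 245000/(1 + 30.65375·e^(−r·2)) → e^(−2r) = (26.17521 − 1)/30.65375 = 0.821277
r = −ln(0.821277)/2 = 0.19689/2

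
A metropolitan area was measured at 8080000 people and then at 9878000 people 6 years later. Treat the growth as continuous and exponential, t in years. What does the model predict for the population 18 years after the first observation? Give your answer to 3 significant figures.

≈ 14,800,000 people

r = ln(9878000/8080000) / 6 ≈ 0.033486 per year
P(18) = 8080000 · e^(0.033486·18) = 8080000 · 1.82714 ≈ 14763330.56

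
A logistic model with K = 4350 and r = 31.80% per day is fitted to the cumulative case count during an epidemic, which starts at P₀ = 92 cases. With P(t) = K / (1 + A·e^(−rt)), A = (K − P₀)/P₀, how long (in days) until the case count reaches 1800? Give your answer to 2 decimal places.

t ≈ 10.96 days

A = (4350 − 92)/92 = 46.28261
1800 = 4350/(1 + 46.28261·e^(−0.318t)) → 1 + 46.28261·e^(−0.318t) = 2.41667
e^(−0.318t) = 0.030609 → t = ln(32.67008)/0.318 = 3.48646/0.318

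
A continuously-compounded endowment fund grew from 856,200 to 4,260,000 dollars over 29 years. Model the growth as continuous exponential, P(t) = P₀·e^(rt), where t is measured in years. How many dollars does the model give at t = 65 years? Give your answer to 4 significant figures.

r = ln(4260000/856200) / 29 ≈ 0.055328 per year
P(65) = 856200 · e^(0.055328·65) = 856200 · 36.46449 ≈ 31220896.94

≈ 31,220,000 dollars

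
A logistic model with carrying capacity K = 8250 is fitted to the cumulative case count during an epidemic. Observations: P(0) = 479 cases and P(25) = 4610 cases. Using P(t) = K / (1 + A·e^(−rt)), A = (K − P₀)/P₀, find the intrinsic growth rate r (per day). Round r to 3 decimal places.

A = (8250 − 479)/479 = 16.22338
4610 = 8250/(1 + 16.22338·e^(−r·25)) → e^(−25r) = (1.78959 − 1)/16.22338 = 0.04867
r = −ln(0.04867)/25 = 3.0227/25

r ≈ 0.121 per day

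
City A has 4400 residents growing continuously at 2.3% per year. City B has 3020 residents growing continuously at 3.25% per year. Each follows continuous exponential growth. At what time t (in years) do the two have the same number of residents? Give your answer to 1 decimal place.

t ≈ 39.6 years

4400·e^(0.023t) = 3020·e^(0.0325t)
4400/3020 = e^((0.0325 − 0.023)t) → ln(1.45695) = 0.0095·t
t = 0.37635 / 0.0095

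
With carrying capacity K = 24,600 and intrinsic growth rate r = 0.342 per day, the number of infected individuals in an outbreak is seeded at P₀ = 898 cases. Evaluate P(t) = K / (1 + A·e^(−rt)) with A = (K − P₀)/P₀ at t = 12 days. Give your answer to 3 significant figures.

A = (24600 − 898)/898 = 26.39421
P(12) = 24600 / (1 + 26.39421·e^(−0.342·12)) = 24600 / (1 + 26.39421·0.016507)
= 24600 / 1.43568 ≈ 17134.78

≈ 17,100 cases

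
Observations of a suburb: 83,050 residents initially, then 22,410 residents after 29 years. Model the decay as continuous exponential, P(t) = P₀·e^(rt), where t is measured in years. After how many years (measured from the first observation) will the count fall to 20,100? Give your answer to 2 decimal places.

t ≈ 31.41 years

r = ln(22410/83050) / 29 ≈ -0.04517 per year
t = ln(20100/83050) / r = -1.41872 / -0.04517 ≈ 31.408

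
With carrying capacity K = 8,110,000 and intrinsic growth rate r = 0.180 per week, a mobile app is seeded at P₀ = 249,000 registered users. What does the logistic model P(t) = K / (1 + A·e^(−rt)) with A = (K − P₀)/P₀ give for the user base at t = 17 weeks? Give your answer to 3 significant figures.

A = (8110000 − 249000)/249000 = 31.57028
P(17) = 8110000 / (1 + 31.57028·e^(−0.18·17)) = 8110000 / (1 + 31.57028·0.046888)
= 8110000 / 2.48026 ≈ 3269821.49

≈ 3,270,000 registered users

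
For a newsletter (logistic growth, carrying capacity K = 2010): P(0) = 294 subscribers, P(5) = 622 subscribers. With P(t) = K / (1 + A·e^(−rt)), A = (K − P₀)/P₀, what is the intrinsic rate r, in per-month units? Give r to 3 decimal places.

A = (2010 − 294)/294 = 5.83673
622 = 2010/(1 + 5.83673·e^(−r·5)) → e^(−5r) = (3.23151 − 1)/5.83673 = 0.382322
r = −ln(0.382322)/5 = 0.96149/5

r ≈ 0.192 per month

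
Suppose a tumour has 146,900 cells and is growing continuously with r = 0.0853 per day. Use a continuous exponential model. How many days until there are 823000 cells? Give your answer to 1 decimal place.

t ≈ 20.2 days

823000 = 146900 · e^(0.0853·t)
t = ln(823000/146900) / 0.0853 = ln(5.60245) / 0.0853 = 1.7232 / 0.0853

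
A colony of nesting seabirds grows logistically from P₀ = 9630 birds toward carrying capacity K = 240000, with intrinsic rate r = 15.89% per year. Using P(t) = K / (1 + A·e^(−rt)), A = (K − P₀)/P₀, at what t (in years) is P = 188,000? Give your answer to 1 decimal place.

A = (240000 − 9630)/9630 = 23.92212
188000 = 240000/(1 + 23.92212·e^(−0.1589t)) → 1 + 23.92212·e^(−0.1589t) = 1.2766
e^(−0.1589t) = 0.011562 → t = ln(86.48766)/0.1589 = 4.46/0.1589

t ≈ 28.1 years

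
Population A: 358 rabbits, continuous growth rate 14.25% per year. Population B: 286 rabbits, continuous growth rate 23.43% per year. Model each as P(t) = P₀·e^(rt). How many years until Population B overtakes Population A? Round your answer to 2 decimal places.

358·e^(0.1425t) = 286·e^(0.2343t)
358/286 = e^((0.2343 − 0.1425)t) → ln(1.25175) = 0.0918·t
t = 0.22454 / 0.0918

t ≈ 2.45 years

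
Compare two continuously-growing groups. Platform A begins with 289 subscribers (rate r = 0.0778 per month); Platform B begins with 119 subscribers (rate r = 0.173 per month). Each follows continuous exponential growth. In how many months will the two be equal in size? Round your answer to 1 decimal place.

t ≈ 9.3 months

289·e^(0.0778t) = 119·e^(0.173t)
289/119 = e^((0.173 − 0.0778)t) → ln(2.42857) = 0.0952·t
t = 0.8873 / 0.0952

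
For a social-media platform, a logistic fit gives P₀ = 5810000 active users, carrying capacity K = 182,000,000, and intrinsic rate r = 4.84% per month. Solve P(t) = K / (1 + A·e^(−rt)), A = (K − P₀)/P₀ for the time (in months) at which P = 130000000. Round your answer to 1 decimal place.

t ≈ 89.4 months

A = (182000000 − 5810000)/5810000 = 30.3253
130000000 = 182000000/(1 + 30.3253·e^(−0.0484t)) → 1 + 30.3253·e^(−0.0484t) = 1.4
e^(−0.0484t) = 0.01319 → t = ln(75.81325)/0.0484 = 4.32827/0.0484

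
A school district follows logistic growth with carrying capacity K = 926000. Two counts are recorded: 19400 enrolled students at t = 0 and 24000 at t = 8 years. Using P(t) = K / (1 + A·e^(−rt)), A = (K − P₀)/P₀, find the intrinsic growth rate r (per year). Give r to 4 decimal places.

r ≈ 0.0272 per year

A = (926000 − 19400)/19400 = 46.73196
24000 = 926000/(1 + 46.73196·e^(−r·8)) → e^(−8r) = (38.58333 − 1)/46.73196 = 0.804232
r = −ln(0.804232)/8 = 0.21787/8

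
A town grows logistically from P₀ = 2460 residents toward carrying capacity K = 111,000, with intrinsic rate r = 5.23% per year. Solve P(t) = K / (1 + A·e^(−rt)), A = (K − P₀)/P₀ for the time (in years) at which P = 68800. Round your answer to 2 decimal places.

A = (111000 − 2460)/2460 = 44.12195
68800 = 111000/(1 + 44.12195·e^(−0.0523t)) → 1 + 44.12195·e^(−0.0523t) = 1.61337
e^(−0.0523t) = 0.013902 → t = ln(71.93342)/0.0523 = 4.27574/0.0523

t ≈ 81.75 years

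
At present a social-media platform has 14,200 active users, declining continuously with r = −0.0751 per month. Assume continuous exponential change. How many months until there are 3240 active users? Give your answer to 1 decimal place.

t ≈ 19.7 months

3240 = 14200 · e^(-0.0751·t)
t = ln(3240/14200) / -0.0751 = ln(0.22817) / -0.0751 = -1.47767 / -0.0751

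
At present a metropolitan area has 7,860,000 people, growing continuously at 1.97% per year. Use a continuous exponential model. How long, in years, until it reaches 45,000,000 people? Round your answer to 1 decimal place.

45000000 = 7860000 · e^(0.0197·t)
t = ln(45000000/7860000) / 0.0197 = ln(5.72519) / 0.0197 = 1.74488 / 0.0197

t ≈ 88.6 years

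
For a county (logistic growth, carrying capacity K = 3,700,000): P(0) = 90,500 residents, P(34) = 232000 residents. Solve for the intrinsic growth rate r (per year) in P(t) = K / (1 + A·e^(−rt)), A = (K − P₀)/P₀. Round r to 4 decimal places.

A = (3700000 − 90500)/90500 = 39.88398
232000 = 3700000/(1 + 39.88398·e^(−r·34)) → e^(−34r) = (15.94828 − 1)/39.88398 = 0.374794
r = −ln(0.374794)/34 = 0.98138/34

r ≈ 0.0289 per year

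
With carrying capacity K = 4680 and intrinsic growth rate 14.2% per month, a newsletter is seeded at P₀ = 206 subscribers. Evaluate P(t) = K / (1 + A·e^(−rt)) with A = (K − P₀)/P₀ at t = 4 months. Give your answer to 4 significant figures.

A = (4680 − 206)/206 = 21.71845
P(4) = 4680 / (1 + 21.71845·e^(−0.142·4)) = 4680 / (1 + 21.71845·0.566658)
= 4680 / 13.30692 ≈ 351.7

≈ 351.7 subscribers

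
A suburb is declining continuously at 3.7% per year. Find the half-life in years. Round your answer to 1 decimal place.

half-life = ln(2) / |r| = 0.69315 / 0.037

half-life ≈ 18.7 years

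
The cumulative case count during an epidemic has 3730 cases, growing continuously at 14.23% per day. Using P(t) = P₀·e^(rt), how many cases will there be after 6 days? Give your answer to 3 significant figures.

≈ 8,760 cases

P(6) = 3730 · e^(0.1423·6) = 3730 · e^(0.8538)
= 3730 · 2.34855 ≈ 8760.11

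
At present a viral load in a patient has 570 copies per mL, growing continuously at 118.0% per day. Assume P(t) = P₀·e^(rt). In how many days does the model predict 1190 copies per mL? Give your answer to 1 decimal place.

t ≈ 0.6 days

1190 = 570 · e^(1.18·t)
t = ln(1190/570) / 1.18 = ln(2.08772) / 1.18 = 0.73607 / 1.18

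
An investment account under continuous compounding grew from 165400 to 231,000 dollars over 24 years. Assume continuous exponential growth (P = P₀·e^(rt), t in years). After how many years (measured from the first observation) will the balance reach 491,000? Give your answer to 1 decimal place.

t ≈ 78.2 years

r = ln(231000/165400) / 24 ≈ 0.013919 per year
t = ln(491000/165400) / r = 1.08808 / 0.013919 ≈ 78.173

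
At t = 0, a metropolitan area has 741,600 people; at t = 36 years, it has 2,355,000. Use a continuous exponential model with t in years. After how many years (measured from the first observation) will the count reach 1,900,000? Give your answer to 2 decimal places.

r = ln(2355000/741600) / 36 ≈ 0.032097 per year
t = ln(1900000/741600) / r = 0.9408 / 0.032097 ≈ 29.311

t ≈ 29.31 years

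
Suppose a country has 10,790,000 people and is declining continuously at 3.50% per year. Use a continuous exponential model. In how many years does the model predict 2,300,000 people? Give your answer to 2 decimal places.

2300000 = 10790000 · e^(-0.035·t)
t = ln(2300000/10790000) / -0.035 = ln(0.21316) / -0.035 = -1.54571 / -0.035

t ≈ 44.16 years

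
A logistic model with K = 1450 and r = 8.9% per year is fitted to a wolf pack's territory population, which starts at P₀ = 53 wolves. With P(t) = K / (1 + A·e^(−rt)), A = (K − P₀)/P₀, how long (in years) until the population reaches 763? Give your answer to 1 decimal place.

A = (1450 − 53)/53 = 26.35849
763 = 1450/(1 + 26.35849·e^(−0.089t)) → 1 + 26.35849·e^(−0.089t) = 1.90039
e^(−0.089t) = 0.03416 → t = ln(29.27442)/0.089 = 3.37671/0.089

t ≈ 37.9 years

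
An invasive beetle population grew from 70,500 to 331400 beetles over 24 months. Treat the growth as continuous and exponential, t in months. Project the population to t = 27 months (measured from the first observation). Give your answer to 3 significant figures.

≈ 402,000 beetles

r = ln(331400/70500) / 24 ≈ 0.064488 per month
P(27) = 70500 · e^(0.064488·27) = 70500 · 5.70406 ≈ 402135.98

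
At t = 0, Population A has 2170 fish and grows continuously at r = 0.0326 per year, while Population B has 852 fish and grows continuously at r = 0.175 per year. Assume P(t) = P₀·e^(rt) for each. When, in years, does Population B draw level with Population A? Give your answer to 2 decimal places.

t ≈ 6.57 years

2170·e^(0.0326t) = 852·e^(0.175t)
2170/852 = e^((0.175 − 0.0326)t) → ln(2.54695) = 0.1424·t
t = 0.9349 / 0.1424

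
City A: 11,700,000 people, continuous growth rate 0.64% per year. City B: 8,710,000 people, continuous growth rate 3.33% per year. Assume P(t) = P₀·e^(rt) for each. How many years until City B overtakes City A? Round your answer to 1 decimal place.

t ≈ 11.0 years

11700000·e^(0.0064t) = 8710000·e^(0.0333t)
11700000/8710000 = e^((0.0333 − 0.0064)t) → ln(1.34328) = 0.0269·t
t = 0.29512 / 0.0269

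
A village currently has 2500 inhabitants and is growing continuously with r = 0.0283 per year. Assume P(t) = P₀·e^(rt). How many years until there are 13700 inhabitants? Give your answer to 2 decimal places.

13700 = 2500 · e^(0.0283·t)
t = ln(13700/2500) / 0.0283 = ln(5.48) / 0.0283 = 1.70111 / 0.0283

t ≈ 60.11 years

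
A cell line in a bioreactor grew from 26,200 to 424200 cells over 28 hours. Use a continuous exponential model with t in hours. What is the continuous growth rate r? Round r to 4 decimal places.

424200 = 26200 · e^(r·28)
e^(28r) = 424200/26200 = 16.19084
r = ln(16.19084) / 28 = 2.78445 / 28

r ≈ 0.0994 per hour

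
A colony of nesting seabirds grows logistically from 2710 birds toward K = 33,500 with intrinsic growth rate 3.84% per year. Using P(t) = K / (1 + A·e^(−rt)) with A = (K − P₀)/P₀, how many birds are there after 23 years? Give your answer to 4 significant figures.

≈ 5,880 birds

A = (33500 − 2710)/2710 = 11.36162
P(23) = 33500 / (1 + 11.36162·e^(−0.0384·23)) = 33500 / (1 + 11.36162·0.413458)
= 33500 / 5.69755 ≈ 5879.72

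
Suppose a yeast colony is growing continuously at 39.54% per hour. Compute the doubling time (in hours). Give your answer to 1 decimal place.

doubling time = ln(2) / |r| = 0.69315 / 0.3954

doubling time ≈ 1.8 hours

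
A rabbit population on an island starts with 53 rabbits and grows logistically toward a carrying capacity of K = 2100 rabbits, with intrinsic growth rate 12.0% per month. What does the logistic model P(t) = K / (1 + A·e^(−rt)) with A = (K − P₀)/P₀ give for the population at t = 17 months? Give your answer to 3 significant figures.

A = (2100 − 53)/53 = 38.62264
P(17) = 2100 / (1 + 38.62264·e^(−0.12·17)) = 2100 / (1 + 38.62264·0.130029)
= 2100 / 6.02205 ≈ 348.72

≈ 349 rabbits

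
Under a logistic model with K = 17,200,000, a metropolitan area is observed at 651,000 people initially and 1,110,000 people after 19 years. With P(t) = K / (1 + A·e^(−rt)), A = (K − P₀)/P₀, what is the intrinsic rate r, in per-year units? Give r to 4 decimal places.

r ≈ 0.0296 per year

A = (17200000 − 651000)/651000 = 25.42089
1110000 = 17200000/(1 + 25.42089·e^(−r·19)) → e^(−19r) = (15.4955 − 1)/25.42089 = 0.57022
r = −ln(0.57022)/19 = 0.56173/19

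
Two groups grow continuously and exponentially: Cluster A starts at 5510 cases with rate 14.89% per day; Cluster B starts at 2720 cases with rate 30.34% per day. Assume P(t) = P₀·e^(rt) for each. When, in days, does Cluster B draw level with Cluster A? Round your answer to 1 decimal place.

5510·e^(0.1489t) = 2720·e^(0.3034t)
5510/2720 = e^((0.3034 − 0.1489)t) → ln(2.02574) = 0.1545·t
t = 0.70593 / 0.1545

t ≈ 4.6 days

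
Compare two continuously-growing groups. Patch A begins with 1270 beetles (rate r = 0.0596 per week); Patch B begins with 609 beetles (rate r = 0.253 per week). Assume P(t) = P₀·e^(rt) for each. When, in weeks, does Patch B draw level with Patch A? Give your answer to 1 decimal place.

1270·e^(0.0596t) = 609·e^(0.253t)
1270/609 = e^((0.253 − 0.0596)t) → ln(2.08539) = 0.1934·t
t = 0.73495 / 0.1934

t ≈ 3.8 weeks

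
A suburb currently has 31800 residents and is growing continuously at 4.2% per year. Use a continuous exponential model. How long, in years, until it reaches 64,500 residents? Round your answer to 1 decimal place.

t ≈ 16.8 years

64500 = 31800 · e^(0.042·t)
t = ln(64500/31800) / 0.042 = ln(2.0283) / 0.042 = 0.7072 / 0.042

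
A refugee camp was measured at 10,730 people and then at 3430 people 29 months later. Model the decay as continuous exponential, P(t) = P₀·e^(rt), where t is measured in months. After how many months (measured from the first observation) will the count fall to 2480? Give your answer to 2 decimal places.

t ≈ 37.25 months

r = ln(3430/10730) / 29 ≈ -0.039327 per month
t = ln(2480/10730) / r = -1.46478 / -0.039327 ≈ 37.246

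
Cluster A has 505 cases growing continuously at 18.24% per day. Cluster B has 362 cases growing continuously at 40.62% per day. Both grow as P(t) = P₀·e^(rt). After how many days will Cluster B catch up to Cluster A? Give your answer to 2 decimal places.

t ≈ 1.49 days

505·e^(0.1824t) = 362·e^(0.4062t)
505/362 = e^((0.4062 − 0.1824)t) → ln(1.39503) = 0.2238·t
t = 0.33291 / 0.2238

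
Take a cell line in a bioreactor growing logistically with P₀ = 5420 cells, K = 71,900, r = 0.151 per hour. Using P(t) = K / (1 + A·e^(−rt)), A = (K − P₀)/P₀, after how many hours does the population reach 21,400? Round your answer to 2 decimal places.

t ≈ 10.92 hours

A = (71900 − 5420)/5420 = 12.26568
21400 = 71900/(1 + 12.26568·e^(−0.151t)) → 1 + 12.26568·e^(−0.151t) = 3.35981
e^(−0.151t) = 0.192391 → t = ln(5.19773)/0.151 = 1.64822/0.151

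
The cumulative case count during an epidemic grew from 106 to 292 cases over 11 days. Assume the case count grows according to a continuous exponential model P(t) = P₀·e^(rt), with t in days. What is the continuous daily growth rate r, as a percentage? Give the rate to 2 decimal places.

292 = 106 · e^(r·11)
e^(11r) = 292/106 = 2.75472
r = ln(2.75472) / 11 = 1.01331 / 11

r ≈ 9.21% per day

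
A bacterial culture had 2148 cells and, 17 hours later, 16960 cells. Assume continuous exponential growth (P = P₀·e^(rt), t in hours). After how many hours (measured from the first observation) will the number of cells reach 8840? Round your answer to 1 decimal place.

t ≈ 11.6 hours

r = ln(16960/2148) / 17 ≈ 0.121548 per hour
t = ln(8840/2148) / r = 1.41475 / 0.121548 ≈ 11.639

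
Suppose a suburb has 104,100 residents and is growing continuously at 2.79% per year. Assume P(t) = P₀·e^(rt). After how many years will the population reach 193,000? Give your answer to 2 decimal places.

t ≈ 22.13 years

193000 = 104100 · e^(0.0279·t)
t = ln(193000/104100) / 0.0279 = ln(1.85399) / 0.0279 = 0.61734 / 0.0279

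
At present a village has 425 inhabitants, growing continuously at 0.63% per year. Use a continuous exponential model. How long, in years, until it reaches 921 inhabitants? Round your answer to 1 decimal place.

t ≈ 122.8 years

921 = 425 · e^(0.0063·t)
t = ln(921/425) / 0.0063 = ln(2.16706) / 0.0063 = 0.77337 / 0.0063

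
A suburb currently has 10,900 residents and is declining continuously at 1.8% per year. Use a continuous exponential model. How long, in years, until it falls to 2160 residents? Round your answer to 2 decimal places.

2160 = 10900 · e^(-0.018·t)
t = ln(2160/10900) / -0.018 = ln(0.19817) / -0.018 = -1.61865 / -0.018

t ≈ 89.93 years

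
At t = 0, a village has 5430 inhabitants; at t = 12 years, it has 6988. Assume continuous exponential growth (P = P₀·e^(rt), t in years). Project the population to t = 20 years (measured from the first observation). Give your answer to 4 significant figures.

≈ 8,268 inhabitants

r = ln(6988/5430) / 12 ≈ 0.021021 per year
P(20) = 5430 · e^(0.021021·20) = 5430 · 1.52261 ≈ 8267.77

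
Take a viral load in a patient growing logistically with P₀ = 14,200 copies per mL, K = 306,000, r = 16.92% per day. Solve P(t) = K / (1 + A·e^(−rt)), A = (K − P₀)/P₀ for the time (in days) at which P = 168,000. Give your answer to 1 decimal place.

t ≈ 19.0 days

A = (306000 − 14200)/14200 = 20.5493
168000 = 306000/(1 + 20.5493·e^(−0.1692t)) → 1 + 20.5493·e^(−0.1692t) = 1.82143
e^(−0.1692t) = 0.039974 → t = ln(25.01653)/0.1692 = 3.21954/0.1692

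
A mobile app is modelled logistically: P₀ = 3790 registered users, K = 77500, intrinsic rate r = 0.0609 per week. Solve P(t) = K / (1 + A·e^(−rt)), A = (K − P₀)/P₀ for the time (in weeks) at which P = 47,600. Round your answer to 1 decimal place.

t ≈ 56.4 weeks

A = (77500 − 3790)/3790 = 19.44855
47600 = 77500/(1 + 19.44855·e^(−0.0609t)) → 1 + 19.44855·e^(−0.0609t) = 1.62815
e^(−0.0609t) = 0.032298 → t = ln(30.96157)/0.0609 = 3.43275/0.0609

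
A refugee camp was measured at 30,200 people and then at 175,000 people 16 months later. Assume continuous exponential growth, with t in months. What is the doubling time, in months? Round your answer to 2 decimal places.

r = ln(175000/30200) / 16 = ln(5.7947) / 16 ≈ 0.109809 per month
doubling time = ln 2 / |r| = 0.69315 / 0.109809

doubling time ≈ 6.31 months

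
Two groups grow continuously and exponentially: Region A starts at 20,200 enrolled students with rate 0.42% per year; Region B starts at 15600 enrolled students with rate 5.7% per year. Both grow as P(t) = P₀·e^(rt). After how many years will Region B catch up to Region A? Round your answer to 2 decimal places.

t ≈ 4.89 years

20200·e^(0.0042t) = 15600·e^(0.057t)
20200/15600 = e^((0.057 − 0.0042)t) → ln(1.29487) = 0.0528·t
t = 0.25841 / 0.0528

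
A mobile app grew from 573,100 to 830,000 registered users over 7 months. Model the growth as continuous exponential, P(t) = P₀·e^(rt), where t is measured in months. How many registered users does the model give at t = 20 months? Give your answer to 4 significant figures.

r = ln(830000/573100) / 7 ≈ 0.052909 per month
P(20) = 573100 · e^(0.052909·20) = 573100 · 2.88114 ≈ 1651183.04

≈ 1,651,000 registered users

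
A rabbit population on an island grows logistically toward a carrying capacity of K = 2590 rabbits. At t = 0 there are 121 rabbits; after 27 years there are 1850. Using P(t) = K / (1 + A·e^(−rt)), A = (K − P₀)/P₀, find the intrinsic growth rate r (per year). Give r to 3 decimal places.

r ≈ 0.146 per year

A = (2590 − 121)/121 = 20.40496
1850 = 2590/(1 + 20.40496·e^(−r·27)) → e^(−27r) = (1.4 − 1)/20.40496 = 0.019603
r = −ln(0.019603)/27 = 3.93207/27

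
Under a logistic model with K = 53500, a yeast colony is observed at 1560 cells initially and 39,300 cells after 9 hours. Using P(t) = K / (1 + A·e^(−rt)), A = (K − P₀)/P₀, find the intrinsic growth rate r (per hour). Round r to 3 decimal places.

A = (53500 − 1560)/1560 = 33.29487
39300 = 53500/(1 + 33.29487·e^(−r·9)) → e^(−9r) = (1.36132 − 1)/33.29487 = 0.010852
r = −ln(0.010852)/9 = 4.52339/9

r ≈ 0.503 per hour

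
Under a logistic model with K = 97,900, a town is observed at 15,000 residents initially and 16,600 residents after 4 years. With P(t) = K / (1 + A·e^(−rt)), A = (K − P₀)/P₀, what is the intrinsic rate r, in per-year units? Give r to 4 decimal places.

A = (97900 − 15000)/15000 = 5.52667
16600 = 97900/(1 + 5.52667·e^(−r·4)) → e^(−4r) = (5.89759 − 1)/5.52667 = 0.886174
r = −ln(0.886174)/4 = 0.12084/4

r ≈ 0.0302 per year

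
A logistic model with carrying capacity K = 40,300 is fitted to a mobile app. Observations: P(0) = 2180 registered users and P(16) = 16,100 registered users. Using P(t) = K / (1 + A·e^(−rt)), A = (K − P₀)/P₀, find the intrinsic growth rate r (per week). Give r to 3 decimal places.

A = (40300 − 2180)/2180 = 17.48624
16100 = 40300/(1 + 17.48624·e^(−r·16)) → e^(−16r) = (2.50311 − 1)/17.48624 = 0.085959
r = −ln(0.085959)/16 = 2.45388/16

r ≈ 0.153 per week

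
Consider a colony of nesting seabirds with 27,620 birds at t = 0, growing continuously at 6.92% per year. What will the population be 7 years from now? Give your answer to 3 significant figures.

P(7) = 27620 · e^(0.0692·7) = 27620 · e^(0.4844)
= 27620 · 1.6232 ≈ 44832.81

≈ 44,800 birds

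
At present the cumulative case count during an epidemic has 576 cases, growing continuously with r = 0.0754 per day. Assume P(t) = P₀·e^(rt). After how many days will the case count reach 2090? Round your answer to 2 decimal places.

2090 = 576 · e^(0.0754·t)
t = ln(2090/576) / 0.0754 = ln(3.62847) / 0.0754 = 1.28881 / 0.0754

t ≈ 17.09 days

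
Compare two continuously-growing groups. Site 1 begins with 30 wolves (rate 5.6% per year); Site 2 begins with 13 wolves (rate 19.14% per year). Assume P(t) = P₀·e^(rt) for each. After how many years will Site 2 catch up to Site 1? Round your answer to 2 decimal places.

30·e^(0.056t) = 13·e^(0.1914t)
30/13 = e^((0.1914 − 0.056)t) → ln(2.30769) = 0.1354·t
t = 0.83625 / 0.1354

t ≈ 6.18 years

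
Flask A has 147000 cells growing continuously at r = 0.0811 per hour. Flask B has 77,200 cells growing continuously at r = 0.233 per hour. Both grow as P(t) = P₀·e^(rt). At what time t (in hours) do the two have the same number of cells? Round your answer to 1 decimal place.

147000·e^(0.0811t) = 77200·e^(0.233t)
147000/77200 = e^((0.233 − 0.0811)t) → ln(1.90415) = 0.1519·t
t = 0.64403 / 0.1519

t ≈ 4.2 hours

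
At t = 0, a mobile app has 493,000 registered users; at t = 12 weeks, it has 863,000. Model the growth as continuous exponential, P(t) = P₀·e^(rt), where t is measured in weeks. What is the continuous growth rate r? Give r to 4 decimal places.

r ≈ 0.0467 per week

863000 = 493000 · e^(r·12)
e^(12r) = 863000/493000 = 1.75051
r = ln(1.75051) / 12 = 0.55991 / 12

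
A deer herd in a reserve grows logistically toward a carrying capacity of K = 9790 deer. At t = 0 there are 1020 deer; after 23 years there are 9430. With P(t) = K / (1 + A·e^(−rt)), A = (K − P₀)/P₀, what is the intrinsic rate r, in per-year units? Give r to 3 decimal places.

A = (9790 − 1020)/1020 = 8.59804
9430 = 9790/(1 + 8.59804·e^(−r·23)) → e^(−23r) = (1.03818 − 1)/8.59804 = 0.00444
r = −ln(0.00444)/23 = 5.41708/23

r ≈ 0.236 per year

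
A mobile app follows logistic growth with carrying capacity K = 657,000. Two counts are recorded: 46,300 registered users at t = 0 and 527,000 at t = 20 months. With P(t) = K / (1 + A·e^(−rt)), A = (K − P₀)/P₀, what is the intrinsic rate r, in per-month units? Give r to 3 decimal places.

A = (657000 − 46300)/46300 = 13.19006
527000 = 657000/(1 + 13.19006·e^(−r·20)) → e^(−20r) = (1.24668 − 1)/13.19006 = 0.018702
r = −ln(0.018702)/20 = 3.97913/20

r ≈ 0.199 per month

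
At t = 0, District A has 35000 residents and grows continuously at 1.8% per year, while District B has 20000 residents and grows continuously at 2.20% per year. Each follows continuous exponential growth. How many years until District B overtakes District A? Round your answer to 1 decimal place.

t ≈ 139.9 years

35000·e^(0.018t) = 20000·e^(0.022t)
35000/20000 = e^((0.022 − 0.018)t) → ln(1.75) = 0.004·t
t = 0.55962 / 0.004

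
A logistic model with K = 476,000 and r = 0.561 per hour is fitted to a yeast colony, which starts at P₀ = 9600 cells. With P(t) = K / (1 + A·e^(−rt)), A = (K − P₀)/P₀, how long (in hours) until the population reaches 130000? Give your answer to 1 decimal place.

t ≈ 5.2 hours

A = (476000 − 9600)/9600 = 48.58333
130000 = 476000/(1 + 48.58333·e^(−0.561t)) → 1 + 48.58333·e^(−0.561t) = 3.66154
e^(−0.561t) = 0.054783 → t = ln(18.25385)/0.561 = 2.90438/0.561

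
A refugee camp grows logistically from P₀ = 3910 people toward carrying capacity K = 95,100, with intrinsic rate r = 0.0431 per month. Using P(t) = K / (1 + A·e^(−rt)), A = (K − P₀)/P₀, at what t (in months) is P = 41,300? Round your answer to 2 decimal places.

A = (95100 − 3910)/3910 = 23.32225
41300 = 95100/(1 + 23.32225·e^(−0.0431t)) → 1 + 23.32225·e^(−0.0431t) = 2.30266
e^(−0.0431t) = 0.055855 → t = ln(17.90351)/0.0431 = 2.885/0.0431

t ≈ 66.94 months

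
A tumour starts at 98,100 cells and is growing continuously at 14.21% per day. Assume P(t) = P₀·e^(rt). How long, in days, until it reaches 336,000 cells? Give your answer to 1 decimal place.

t ≈ 8.7 days

336000 = 98100 · e^(0.1421·t)
t = ln(336000/98100) / 0.1421 = ln(3.42508) / 0.1421 = 1.23112 / 0.1421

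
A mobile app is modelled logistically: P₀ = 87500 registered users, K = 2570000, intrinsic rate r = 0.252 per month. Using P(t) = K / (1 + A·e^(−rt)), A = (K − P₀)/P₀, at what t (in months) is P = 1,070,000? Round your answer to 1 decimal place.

t ≈ 11.9 months

A = (2570000 − 87500)/87500 = 28.37143
1070000 = 2570000/(1 + 28.37143·e^(−0.252t)) → 1 + 28.37143·e^(−0.252t) = 2.40187
e^(−0.252t) = 0.049411 → t = ln(20.23829)/0.252 = 3.00758/0.252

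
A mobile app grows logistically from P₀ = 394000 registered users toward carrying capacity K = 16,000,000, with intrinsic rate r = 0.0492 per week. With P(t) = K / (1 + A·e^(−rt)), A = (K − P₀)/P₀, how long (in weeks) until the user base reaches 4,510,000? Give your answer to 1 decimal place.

t ≈ 55.8 weeks

A = (16000000 − 394000)/394000 = 39.60914
4510000 = 16000000/(1 + 39.60914·e^(−0.0492t)) → 1 + 39.60914·e^(−0.0492t) = 3.54767
e^(−0.0492t) = 0.06432 → t = ln(15.54719)/0.0492 = 2.74388/0.0492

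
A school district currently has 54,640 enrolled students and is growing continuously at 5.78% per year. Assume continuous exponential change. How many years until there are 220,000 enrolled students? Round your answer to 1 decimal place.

t ≈ 24.1 years

220000 = 54640 · e^(0.0578·t)
t = ln(220000/54640) / 0.0578 = ln(4.02635) / 0.0578 = 1.39286 / 0.0578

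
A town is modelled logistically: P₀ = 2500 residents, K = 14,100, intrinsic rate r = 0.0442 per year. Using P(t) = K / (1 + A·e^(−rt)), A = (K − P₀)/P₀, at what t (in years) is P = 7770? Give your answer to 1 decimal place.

A = (14100 − 2500)/2500 = 4.64
7770 = 14100/(1 + 4.64·e^(−0.0442t)) → 1 + 4.64·e^(−0.0442t) = 1.81467
e^(−0.0442t) = 0.175576 → t = ln(5.69555)/0.0442 = 1.73968/0.0442

t ≈ 39.4 years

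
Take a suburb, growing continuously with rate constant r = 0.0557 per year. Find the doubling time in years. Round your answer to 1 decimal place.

doubling time ≈ 12.4 years

doubling time = ln(2) / |r| = 0.69315 / 0.0557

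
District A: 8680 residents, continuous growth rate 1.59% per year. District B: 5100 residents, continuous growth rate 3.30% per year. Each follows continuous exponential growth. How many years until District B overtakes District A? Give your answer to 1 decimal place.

t ≈ 31.1 years

8680·e^(0.0159t) = 5100·e^(0.033t)
8680/5100 = e^((0.033 − 0.0159)t) → ln(1.70196) = 0.0171·t
t = 0.53178 / 0.0171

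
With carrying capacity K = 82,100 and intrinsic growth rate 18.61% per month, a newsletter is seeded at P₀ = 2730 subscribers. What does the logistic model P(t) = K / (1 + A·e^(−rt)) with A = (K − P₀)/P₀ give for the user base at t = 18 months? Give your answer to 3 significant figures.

≈ 40,600 subscribers

A = (82100 − 2730)/2730 = 29.07326
P(18) = 82100 / (1 + 29.07326·e^(−0.1861·18)) = 82100 / (1 + 29.07326·0.035091)
= 82100 / 2.02022 ≈ 40639.13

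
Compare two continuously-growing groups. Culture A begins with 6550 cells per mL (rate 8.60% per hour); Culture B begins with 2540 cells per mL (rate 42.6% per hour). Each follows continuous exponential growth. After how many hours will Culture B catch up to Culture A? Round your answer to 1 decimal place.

6550·e^(0.086t) = 2540·e^(0.426t)
6550/2540 = e^((0.426 − 0.086)t) → ln(2.57874) = 0.34·t
t = 0.9473 / 0.34

t ≈ 2.8 hours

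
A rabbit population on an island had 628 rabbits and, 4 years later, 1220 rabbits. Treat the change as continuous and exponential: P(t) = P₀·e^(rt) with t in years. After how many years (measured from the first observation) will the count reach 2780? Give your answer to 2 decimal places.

r = ln(1220/628) / 4 ≈ 0.166016 per year
t = ln(2780/628) / r = 1.48767 / 0.166016 ≈ 8.961

t ≈ 8.96 years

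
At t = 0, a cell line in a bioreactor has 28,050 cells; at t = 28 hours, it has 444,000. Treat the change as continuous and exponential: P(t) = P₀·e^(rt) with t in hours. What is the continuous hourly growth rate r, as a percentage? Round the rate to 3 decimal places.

r ≈ 9.864% per hour

444000 = 28050 · e^(r·28)
e^(28r) = 444000/28050 = 15.82888
r = ln(15.82888) / 28 = 2.76184 / 28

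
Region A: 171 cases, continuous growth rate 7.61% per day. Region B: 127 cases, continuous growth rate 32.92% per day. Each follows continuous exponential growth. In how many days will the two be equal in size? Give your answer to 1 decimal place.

171·e^(0.0761t) = 127·e^(0.3292t)
171/127 = e^((0.3292 − 0.0761)t) → ln(1.34646) = 0.2531·t
t = 0.29748 / 0.2531

t ≈ 1.2 days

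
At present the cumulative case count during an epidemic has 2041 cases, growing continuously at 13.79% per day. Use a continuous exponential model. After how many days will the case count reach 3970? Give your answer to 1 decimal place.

t ≈ 4.8 days

3970 = 2041 · e^(0.1379·t)
t = ln(3970/2041) / 0.1379 = ln(1.94512) / 0.1379 = 0.66533 / 0.1379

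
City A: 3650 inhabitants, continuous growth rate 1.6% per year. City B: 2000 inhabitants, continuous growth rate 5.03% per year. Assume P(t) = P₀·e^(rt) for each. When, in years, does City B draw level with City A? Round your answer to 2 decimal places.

t ≈ 17.54 years

3650·e^(0.016t) = 2000·e^(0.0503t)
3650/2000 = e^((0.0503 − 0.016)t) → ln(1.825) = 0.0343·t
t = 0.60158 / 0.0343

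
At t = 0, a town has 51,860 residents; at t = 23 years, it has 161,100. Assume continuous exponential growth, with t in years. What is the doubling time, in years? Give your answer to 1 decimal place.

r = ln(161100/51860) / 23 = ln(3.10644) / 23 ≈ 0.049282 per year
doubling time = ln 2 / |r| = 0.69315 / 0.049282

doubling time ≈ 14.1 years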